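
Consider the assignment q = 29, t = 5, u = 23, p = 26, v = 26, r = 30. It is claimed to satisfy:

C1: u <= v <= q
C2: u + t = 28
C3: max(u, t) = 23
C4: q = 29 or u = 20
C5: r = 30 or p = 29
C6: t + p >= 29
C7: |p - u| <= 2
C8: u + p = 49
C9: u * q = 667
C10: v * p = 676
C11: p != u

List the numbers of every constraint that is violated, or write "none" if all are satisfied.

C1: values 23 <= 26 <= 29 — satisfied.
C2: u + t = 23 + 5 = 28 — satisfied.
C3: max(23, 5) = 23 — satisfied.
C4: q = 29 = 29 (first disjunct) — satisfied.
C5: r = 30 = 30 (first disjunct) — satisfied.
C6: t + p = 5 + 26 = 31; 31 ≥ 29 — satisfied.
C7: |26 - 23| = 3; 3 > 2, exceeds bound 2 — violated.
C8: u + p = 23 + 26 = 49 — satisfied.
C9: u * q = 23 * 29 = 667 — satisfied.
C10: v * p = 26 * 26 = 676 — satisfied.
C11: p = 26, u = 23; distinct — satisfied.

Violated: 7.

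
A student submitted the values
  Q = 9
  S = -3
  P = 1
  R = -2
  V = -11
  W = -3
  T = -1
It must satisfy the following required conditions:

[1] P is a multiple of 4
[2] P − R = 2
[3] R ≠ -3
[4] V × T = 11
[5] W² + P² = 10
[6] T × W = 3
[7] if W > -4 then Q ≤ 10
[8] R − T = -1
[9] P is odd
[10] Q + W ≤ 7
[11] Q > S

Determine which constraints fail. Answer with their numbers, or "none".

[1] 1 = 4×0 + 1, so 4 does not divide 1  ✘
[2] P − R = 1 − (-2) = 3, not 2  ✘
[3] R = -2, and -2 ≠ -3  ✔
[4] V × T = -11 × (-1) = 11  ✔
[5] W² + P² = (-3)² + 1² = 9 + 1 = 10  ✔
[6] T × W = -1 × (-3) = 3  ✔
[7] W = -3 > -4, so we need Q ≤ 10; Q = 9 ≤ 10  ✔
[8] R − T = -2 − (-1) = -1  ✔
[9] P = 1 is odd  ✔
[10] Q + W = 9 + (-3) = 6; 6 ≤ 7  ✔
[11] Q = 9, S = -3; 9 > -3  ✔

The assignment fails constraints 1, 2.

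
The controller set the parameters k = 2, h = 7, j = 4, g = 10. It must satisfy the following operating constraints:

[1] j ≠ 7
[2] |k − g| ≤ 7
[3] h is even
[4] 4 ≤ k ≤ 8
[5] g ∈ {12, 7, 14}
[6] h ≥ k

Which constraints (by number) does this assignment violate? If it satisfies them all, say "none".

Constraints 2, 3, 4, and 5 do not hold.

[1] j = 4, and 4 ≠ 7  OK
[2] |2 − 10| = 8; 8 > 7, exceeds bound 7  FAIL
[3] h = 7 is odd  FAIL
[4] k = 2 is outside [4, 8]  FAIL
[5] g = 10 is not in {12, 7, 14}  FAIL
[6] h = 7, k = 2; 7 ≥ 2  OK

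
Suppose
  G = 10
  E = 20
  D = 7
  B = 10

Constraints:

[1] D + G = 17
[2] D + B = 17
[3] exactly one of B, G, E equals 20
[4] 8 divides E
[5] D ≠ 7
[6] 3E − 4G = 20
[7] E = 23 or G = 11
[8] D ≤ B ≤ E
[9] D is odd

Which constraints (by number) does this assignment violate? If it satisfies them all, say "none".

[1] D + G = 7 + 10 = 17  OK
[2] D + B = 7 + 10 = 17  OK
[3] B=10, G=10, E=20; 1 of them equals 20  OK
[4] 20 = 8×2 + 4, so 8 does not divide 20  FAIL
[5] D = 7, but 7 is required to differ  FAIL
[6] 3E − 4G = 3(20) − 4(10) = 20  OK
[7] E = 20 ≠ 23 and G = 10 ≠ 11; both disjuncts false  FAIL
[8] values 7 ≤ 10 ≤ 20  OK
[9] D = 7 is odd  OK

Constraints 4, 5, and 7 are violated.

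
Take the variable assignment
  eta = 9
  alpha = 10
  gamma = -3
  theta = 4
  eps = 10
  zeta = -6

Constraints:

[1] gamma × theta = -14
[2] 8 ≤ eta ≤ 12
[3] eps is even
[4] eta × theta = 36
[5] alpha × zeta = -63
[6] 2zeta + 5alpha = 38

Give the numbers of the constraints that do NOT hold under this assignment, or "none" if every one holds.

The assignment fails constraints 1 and 5.

[1] gamma × theta = -3 × 4 = -12, not -14 — fails.
[2] eta = 9 lies in [8, 12] — holds.
[3] eps = 10 is even — holds.
[4] eta × theta = 9 × 4 = 36 — holds.
[5] alpha × zeta = 10 × (-6) = -60, not -63 — fails.
[6] 2zeta + 5alpha = 2(-6) + 5(10) = 38 — holds.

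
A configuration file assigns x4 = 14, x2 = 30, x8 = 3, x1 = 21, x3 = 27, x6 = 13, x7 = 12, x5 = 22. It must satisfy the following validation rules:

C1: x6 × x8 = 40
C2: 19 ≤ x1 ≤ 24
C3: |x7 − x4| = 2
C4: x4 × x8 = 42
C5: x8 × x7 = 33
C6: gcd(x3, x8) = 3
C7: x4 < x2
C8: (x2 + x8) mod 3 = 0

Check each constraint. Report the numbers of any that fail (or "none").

Constraints 1, 5 do not hold.

C1: x6 × x8 = 13 × 3 = 39, not 40 — violated.
C2: x1 = 21 lies in [19, 24] — satisfied.
C3: |12 − 14| = 2 — satisfied.
C4: x4 × x8 = 14 × 3 = 42 — satisfied.
C5: x8 × x7 = 3 × 12 = 36, not 33 — violated.
C6: gcd(27, 3) = 3 — satisfied.
C7: x4 = 14, x2 = 30; 14 < 30 — satisfied.
C8: x2 + x8 = 33; 33 mod 3 = 0 — satisfied.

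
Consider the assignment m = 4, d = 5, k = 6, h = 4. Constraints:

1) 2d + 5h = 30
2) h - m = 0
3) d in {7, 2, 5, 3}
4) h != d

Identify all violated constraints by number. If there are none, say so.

No violations.

1) 2d + 5h = 2(5) + 5(4) = 30  OK
2) h - m = 4 - 4 = 0  OK
3) d = 5 is in {7, 2, 5, 3}  OK
4) h = 4, d = 5; distinct  OK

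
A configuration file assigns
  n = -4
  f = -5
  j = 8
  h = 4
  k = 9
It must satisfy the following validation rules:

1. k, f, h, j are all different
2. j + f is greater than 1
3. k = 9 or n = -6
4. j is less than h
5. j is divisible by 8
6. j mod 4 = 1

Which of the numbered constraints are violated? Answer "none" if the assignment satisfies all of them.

1. values 9, -5, 4, 8 are pairwise distinct  ✓
2. j + f = 8 + (-5) = 3; 3 > 1  ✓
3. k = 9 = 9 (first disjunct)  ✓
4. j = 8, h = 4; 8 ≥ 4 (want <)  ✗
5. 8 / 8 = 1, so 8 divides 8  ✓
6. 8 mod 4 = 0, not 1  ✗

Constraints 4 and 6 are violated.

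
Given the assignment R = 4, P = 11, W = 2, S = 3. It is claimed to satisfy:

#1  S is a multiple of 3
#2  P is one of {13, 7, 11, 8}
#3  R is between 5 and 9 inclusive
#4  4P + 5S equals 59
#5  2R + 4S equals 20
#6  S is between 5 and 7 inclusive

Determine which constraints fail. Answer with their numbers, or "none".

No — constraints 3 and 6 are not satisfied.

#1 3 / 3 = 1, so 3 divides 3 — holds.
#2 P = 11 is in {13, 7, 11, 8} — holds.
#3 R = 4 is outside [5, 9] — fails.
#4 4P + 5S = 4(11) + 5(3) = 59 — holds.
#5 2R + 4S = 2(4) + 4(3) = 20 — holds.
#6 S = 3 is outside [5, 7] — fails.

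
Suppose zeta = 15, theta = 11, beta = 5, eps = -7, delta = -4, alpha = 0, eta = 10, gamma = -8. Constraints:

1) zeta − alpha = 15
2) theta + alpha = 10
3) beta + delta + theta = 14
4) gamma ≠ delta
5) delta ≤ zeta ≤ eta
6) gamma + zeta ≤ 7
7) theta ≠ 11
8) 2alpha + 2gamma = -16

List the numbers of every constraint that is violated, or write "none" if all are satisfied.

Constraints 2, 3, 5, and 7 do not hold.

1) zeta − alpha = 15 − 0 = 15 — OK.
2) theta + alpha = 11 + 0 = 11, not 10 — violated.
3) beta + delta + theta = 5 + (-4) + 11 = 12, not 14 — violated.
4) gamma = -8, delta = -4; distinct — OK.
5) values -4, 15, 10; zeta = 15 is not ≤ eta = 10 — violated.
6) gamma + zeta = -8 + 15 = 7; 7 ≤ 7 — OK.
7) theta = 11, but 11 is required to differ — violated.
8) 2alpha + 2gamma = 2(0) + 2(-8) = -16 — OK.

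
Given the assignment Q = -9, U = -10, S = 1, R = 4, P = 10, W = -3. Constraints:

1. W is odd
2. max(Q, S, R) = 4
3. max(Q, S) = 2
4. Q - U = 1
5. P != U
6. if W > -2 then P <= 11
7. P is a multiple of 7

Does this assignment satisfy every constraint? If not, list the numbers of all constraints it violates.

The assignment fails constraints 3 and 7.

1. W = -3 is odd  true
2. max(-9, 1, 4) = 4  true
3. max(-9, 1) = 1, not 2  false
4. Q - U = -9 - (-10) = 1  true
5. P = 10, U = -10; distinct  true
6. W = -3, not > -2; antecedent false, conditional vacuously true  true
7. 10 = 7*1 + 3, so 7 does not divide 10  false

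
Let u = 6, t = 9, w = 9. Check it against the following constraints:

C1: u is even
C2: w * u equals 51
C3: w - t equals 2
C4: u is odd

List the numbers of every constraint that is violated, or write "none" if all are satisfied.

C1: u = 6 is even  OK
C2: w * u = 9 * 6 = 54, not 51  FAIL
C3: w - t = 9 - 9 = 0, not 2  FAIL
C4: u = 6 is even  FAIL

The assignment fails constraints 2, 3, and 4.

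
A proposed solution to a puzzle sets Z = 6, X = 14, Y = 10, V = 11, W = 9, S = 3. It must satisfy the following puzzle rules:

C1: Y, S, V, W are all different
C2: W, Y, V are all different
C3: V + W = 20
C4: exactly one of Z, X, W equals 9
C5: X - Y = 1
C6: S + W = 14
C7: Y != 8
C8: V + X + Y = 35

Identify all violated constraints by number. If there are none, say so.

No — constraints 5 and 6 are not satisfied.

C1: values 10, 3, 11, 9 are pairwise distinct — holds.
C2: values 9, 10, 11 are pairwise distinct — holds.
C3: V + W = 11 + 9 = 20 — holds.
C4: Z=6, X=14, W=9; 1 of them equals 9 — holds.
C5: X - Y = 14 - 10 = 4, not 1 — fails.
C6: S + W = 3 + 9 = 12, not 14 — fails.
C7: Y = 10, and 10 ≠ 8 — holds.
C8: V + X + Y = 11 + 14 + 10 = 35 — holds.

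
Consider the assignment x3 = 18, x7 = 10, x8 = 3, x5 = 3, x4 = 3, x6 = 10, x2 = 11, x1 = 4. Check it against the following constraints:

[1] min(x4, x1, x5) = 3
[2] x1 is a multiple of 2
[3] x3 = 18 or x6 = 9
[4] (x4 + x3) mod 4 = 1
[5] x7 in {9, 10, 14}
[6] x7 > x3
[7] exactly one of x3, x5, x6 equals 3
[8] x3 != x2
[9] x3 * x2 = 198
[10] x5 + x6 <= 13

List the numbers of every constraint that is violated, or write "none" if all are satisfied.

[1] min(3, 4, 3) = 3 — OK.
[2] 4 / 2 = 2, so 2 divides 4 — OK.
[3] x3 = 18 = 18 (first disjunct) — OK.
[4] x4 + x3 = 21; 21 mod 4 = 1 — OK.
[5] x7 = 10 is in {9, 10, 14} — OK.
[6] x7 = 10, x3 = 18; 10 ≤ 18 (want >) — violated.
[7] x3=18, x5=3, x6=10; 1 of them equals 3 — OK.
[8] x3 = 18, x2 = 11; distinct — OK.
[9] x3 * x2 = 18 * 11 = 198 — OK.
[10] x5 + x6 = 3 + 10 = 13; 13 ≤ 13 — OK.

No — constraint 6 is not satisfied.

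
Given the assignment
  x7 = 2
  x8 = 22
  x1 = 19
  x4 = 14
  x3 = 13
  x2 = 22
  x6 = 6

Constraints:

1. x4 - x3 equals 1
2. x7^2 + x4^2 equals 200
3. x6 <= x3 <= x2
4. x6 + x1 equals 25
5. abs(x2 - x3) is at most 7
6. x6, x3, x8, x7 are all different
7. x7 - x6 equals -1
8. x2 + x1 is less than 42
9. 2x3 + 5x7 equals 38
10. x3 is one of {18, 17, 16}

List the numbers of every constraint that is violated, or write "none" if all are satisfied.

1. x4 - x3 = 14 - 13 = 1  yes
2. x7^2 + x4^2 = 2^2 + 14^2 = 4 + 196 = 200  yes
3. values 6 <= 13 <= 22  yes
4. x6 + x1 = 6 + 19 = 25  yes
5. abs(22 - 13) = 9; 9 > 7, exceeds bound 7  no
6. values 6, 13, 22, 2 are pairwise distinct  yes
7. x7 - x6 = 2 - 6 = -4, not -1  no
8. x2 + x1 = 22 + 19 = 41; 41 < 42  yes
9. 2x3 + 5x7 = 2(13) + 5(2) = 36, not 38  no
10. x3 = 13 is not in {18, 17, 16}  no

No — constraints 5, 7, 9, and 10 are not satisfied.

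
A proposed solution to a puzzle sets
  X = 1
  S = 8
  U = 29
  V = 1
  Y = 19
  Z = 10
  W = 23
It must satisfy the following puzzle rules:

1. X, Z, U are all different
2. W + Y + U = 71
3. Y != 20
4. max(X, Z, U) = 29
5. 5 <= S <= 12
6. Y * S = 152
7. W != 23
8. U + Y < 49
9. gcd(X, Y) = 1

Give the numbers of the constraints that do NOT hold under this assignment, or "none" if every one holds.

1. values 1, 10, 29 are pairwise distinct  ✔
2. W + Y + U = 23 + 19 + 29 = 71  ✔
3. Y = 19, and 19 ≠ 20  ✔
4. max(1, 10, 29) = 29  ✔
5. S = 8 lies in [5, 12]  ✔
6. Y * S = 19 * 8 = 152  ✔
7. W = 23, but 23 is required to differ  ✘
8. U + Y = 29 + 19 = 48; 48 < 49  ✔
9. gcd(1, 19) = 1  ✔

Constraint 7 does not hold.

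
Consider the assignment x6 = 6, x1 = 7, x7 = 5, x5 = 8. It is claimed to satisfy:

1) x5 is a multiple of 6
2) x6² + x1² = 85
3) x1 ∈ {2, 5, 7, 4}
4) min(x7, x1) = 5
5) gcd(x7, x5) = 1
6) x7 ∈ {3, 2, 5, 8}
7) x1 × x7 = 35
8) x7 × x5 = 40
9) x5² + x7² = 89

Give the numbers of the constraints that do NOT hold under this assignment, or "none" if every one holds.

No — constraint 1 is not satisfied.

1) 8 = 6×1 + 2, so 6 does not divide 8  no
2) x6² + x1² = 6² + 7² = 36 + 49 = 85  yes
3) x1 = 7 is in {2, 5, 7, 4}  yes
4) min(5, 7) = 5  yes
5) gcd(5, 8) = 1  yes
6) x7 = 5 is in {3, 2, 5, 8}  yes
7) x1 × x7 = 7 × 5 = 35  yes
8) x7 × x5 = 5 × 8 = 40  yes
9) x5² + x7² = 8² + 5² = 64 + 25 = 89  yes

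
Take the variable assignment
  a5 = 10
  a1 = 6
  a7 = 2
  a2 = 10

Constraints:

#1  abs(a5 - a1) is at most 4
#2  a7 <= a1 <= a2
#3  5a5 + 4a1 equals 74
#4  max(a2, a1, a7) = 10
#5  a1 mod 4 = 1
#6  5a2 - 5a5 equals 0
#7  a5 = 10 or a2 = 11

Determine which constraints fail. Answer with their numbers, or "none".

#1 abs(10 - 6) = 4; 4 ≤ 4 — holds.
#2 values 2 <= 6 <= 10 — holds.
#3 5a5 + 4a1 = 5(10) + 4(6) = 74 — holds.
#4 max(10, 6, 2) = 10 — holds.
#5 6 mod 4 = 2, not 1 — does not hold.
#6 5a2 - 5a5 = 5(10) - 5(10) = 0 — holds.
#7 a5 = 10 = 10 (first disjunct) — holds.

Constraint 5 is violated.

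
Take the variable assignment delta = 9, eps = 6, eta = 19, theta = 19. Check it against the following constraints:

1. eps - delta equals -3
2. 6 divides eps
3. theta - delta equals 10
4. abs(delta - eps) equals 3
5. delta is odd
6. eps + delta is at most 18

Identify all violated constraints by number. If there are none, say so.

1. eps - delta = 6 - 9 = -3 — holds.
2. 6 / 6 = 1, so 6 divides 6 — holds.
3. theta - delta = 19 - 9 = 10 — holds.
4. abs(9 - 6) = 3 — holds.
5. delta = 9 is odd — holds.
6. eps + delta = 6 + 9 = 15; 15 ≤ 18 — holds.

The assignment satisfies every constraint.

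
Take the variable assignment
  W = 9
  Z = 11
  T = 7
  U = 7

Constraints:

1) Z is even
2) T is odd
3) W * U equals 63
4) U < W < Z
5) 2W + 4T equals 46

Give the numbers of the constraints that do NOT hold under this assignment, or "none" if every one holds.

Constraint 1 does not hold.

1) Z = 11 is odd  fails
2) T = 7 is odd  holds
3) W * U = 9 * 7 = 63  holds
4) values 7 < 9 < 11  holds
5) 2W + 4T = 2(9) + 4(7) = 46  holds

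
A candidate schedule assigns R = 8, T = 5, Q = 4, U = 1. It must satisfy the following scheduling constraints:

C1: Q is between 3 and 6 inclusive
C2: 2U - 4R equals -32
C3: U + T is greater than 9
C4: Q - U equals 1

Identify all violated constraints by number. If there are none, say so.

C1: Q = 4 lies in [3, 6] — holds.
C2: 2U - 4R = 2(1) - 4(8) = -30, not -32 — fails.
C3: U + T = 1 + 5 = 6; 6 ≤ 9, bound 9 not met — fails.
C4: Q - U = 4 - 1 = 3, not 1 — fails.

No — constraints 2, 3, and 4 are not satisfied.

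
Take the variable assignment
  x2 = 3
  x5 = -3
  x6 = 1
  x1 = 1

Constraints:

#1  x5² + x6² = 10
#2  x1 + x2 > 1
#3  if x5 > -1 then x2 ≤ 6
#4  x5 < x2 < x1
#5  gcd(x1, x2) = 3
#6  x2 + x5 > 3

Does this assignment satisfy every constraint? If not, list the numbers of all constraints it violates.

Constraints 4, 5, 6 do not hold.

#1 x5² + x6² = (-3)² + 1² = 9 + 1 = 10  holds
#2 x1 + x2 = 1 + 3 = 4; 4 > 1  holds
#3 x5 = -3, not > -1; antecedent false, conditional vacuously true  holds
#4 values -3, 3, 1; x2 = 3 is not < x1 = 1  fails
#5 gcd(1, 3) = 1, not 3  fails
#6 x2 + x5 = 3 + (-3) = 0; 0 ≤ 3, bound 3 not met  fails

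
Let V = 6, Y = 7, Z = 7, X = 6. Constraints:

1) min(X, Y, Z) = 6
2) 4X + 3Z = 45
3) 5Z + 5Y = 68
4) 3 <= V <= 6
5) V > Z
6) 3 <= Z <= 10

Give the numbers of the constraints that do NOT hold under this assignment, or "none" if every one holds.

1) min(6, 7, 7) = 6 — holds.
2) 4X + 3Z = 4(6) + 3(7) = 45 — holds.
3) 5Z + 5Y = 5(7) + 5(7) = 70, not 68 — does not hold.
4) V = 6 lies in [3, 6] — holds.
5) V = 6, Z = 7; 6 ≤ 7 (want >) — does not hold.
6) Z = 7 lies in [3, 10] — holds.

No — constraints 3, 5 are not satisfied.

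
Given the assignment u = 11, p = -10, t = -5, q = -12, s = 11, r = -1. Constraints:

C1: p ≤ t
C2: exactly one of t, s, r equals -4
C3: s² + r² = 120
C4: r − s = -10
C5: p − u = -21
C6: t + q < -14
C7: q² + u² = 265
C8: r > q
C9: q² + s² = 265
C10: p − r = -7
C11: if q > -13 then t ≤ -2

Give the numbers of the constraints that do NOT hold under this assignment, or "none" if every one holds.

C1: p = -10, t = -5; -10 ≤ -5  true
C2: t=-5, s=11, r=-1; 0 of them equal -4, not exactly one  false
C3: s² + r² = 11² + (-1)² = 121 + 1 = 122, not 120  false
C4: r − s = -1 − 11 = -12, not -10  false
C5: p − u = -10 − 11 = -21  true
C6: t + q = -5 + (-12) = -17; -17 < -14  true
C7: q² + u² = (-12)² + 11² = 144 + 121 = 265  true
C8: r = -1, q = -12; -1 > -12  true
C9: q² + s² = (-12)² + 11² = 144 + 121 = 265  true
C10: p − r = -10 − (-1) = -9, not -7  false
C11: q = -12 > -13, so we need t ≤ -2; t = -5 ≤ -2  true

No — constraints 2, 3, 4, and 10 are not satisfied.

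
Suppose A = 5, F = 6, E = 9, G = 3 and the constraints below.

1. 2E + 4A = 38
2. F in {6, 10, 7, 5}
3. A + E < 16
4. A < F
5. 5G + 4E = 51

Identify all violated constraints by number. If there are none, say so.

1. 2E + 4A = 2(9) + 4(5) = 38 — satisfied.
2. F = 6 is in {6, 10, 7, 5} — satisfied.
3. A + E = 5 + 9 = 14; 14 < 16 — satisfied.
4. A = 5, F = 6; 5 < 6 — satisfied.
5. 5G + 4E = 5(3) + 4(9) = 51 — satisfied.

The assignment satisfies every constraint.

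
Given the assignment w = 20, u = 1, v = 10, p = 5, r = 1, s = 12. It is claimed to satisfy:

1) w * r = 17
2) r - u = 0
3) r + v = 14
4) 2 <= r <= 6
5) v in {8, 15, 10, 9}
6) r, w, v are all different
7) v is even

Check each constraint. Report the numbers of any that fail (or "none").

Constraints 1, 3, and 4 are violated.

1) w * r = 20 * 1 = 20, not 17  no
2) r - u = 1 - 1 = 0  yes
3) r + v = 1 + 10 = 11, not 14  no
4) r = 1 is outside [2, 6]  no
5) v = 10 is in {8, 15, 10, 9}  yes
6) values 1, 20, 10 are pairwise distinct  yes
7) v = 10 is even  yes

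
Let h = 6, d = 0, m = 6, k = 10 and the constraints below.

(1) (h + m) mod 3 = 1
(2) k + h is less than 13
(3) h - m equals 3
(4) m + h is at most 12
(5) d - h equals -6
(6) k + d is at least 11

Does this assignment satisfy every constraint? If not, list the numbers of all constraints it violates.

(1) h + m = 12; 12 mod 3 = 0, not 1 — violated.
(2) k + h = 10 + 6 = 16; 16 ≥ 13, bound 13 not met — violated.
(3) h - m = 6 - 6 = 0, not 3 — violated.
(4) m + h = 6 + 6 = 12; 12 ≤ 12 — satisfied.
(5) d - h = 0 - 6 = -6 — satisfied.
(6) k + d = 10 + 0 = 10; 10 < 11, bound 11 not met — violated.

Constraints 1, 2, 3, 6 are violated.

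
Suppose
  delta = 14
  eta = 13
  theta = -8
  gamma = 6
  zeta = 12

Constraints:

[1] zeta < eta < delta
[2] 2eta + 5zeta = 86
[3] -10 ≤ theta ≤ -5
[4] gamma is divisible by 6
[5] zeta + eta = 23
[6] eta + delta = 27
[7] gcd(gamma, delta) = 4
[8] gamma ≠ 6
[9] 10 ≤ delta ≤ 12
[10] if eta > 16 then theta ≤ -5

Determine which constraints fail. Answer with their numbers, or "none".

Constraints 5, 7, 8, 9 are violated.

[1] values 12 < 13 < 14 — holds.
[2] 2eta + 5zeta = 2(13) + 5(12) = 86 — holds.
[3] theta = -8 lies in [-10, -5] — holds.
[4] 6 / 6 = 1, so 6 divides 6 — holds.
[5] zeta + eta = 12 + 13 = 25, not 23 — does not hold.
[6] eta + delta = 13 + 14 = 27 — holds.
[7] gcd(6, 14) = 2, not 4 — does not hold.
[8] gamma = 6, but 6 is required to differ — does not hold.
[9] delta = 14 is outside [10, 12] — does not hold.
[10] eta = 13, not > 16; antecedent false, conditional vacuously true — holds.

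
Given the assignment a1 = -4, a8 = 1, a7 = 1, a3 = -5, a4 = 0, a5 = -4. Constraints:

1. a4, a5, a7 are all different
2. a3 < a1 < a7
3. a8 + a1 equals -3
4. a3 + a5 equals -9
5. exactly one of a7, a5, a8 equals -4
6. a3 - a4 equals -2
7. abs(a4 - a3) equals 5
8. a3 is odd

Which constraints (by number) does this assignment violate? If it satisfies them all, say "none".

1. values 0, -4, 1 are pairwise distinct  true
2. values -5 < -4 < 1  true
3. a8 + a1 = 1 + (-4) = -3  true
4. a3 + a5 = -5 + (-4) = -9  true
5. a7=1, a5=-4, a8=1; 1 of them equals -4  true
6. a3 - a4 = -5 - 0 = -5, not -2  false
7. abs(0 - (-5)) = 5  true
8. a3 = -5 is odd  true

No — constraint 6 is not satisfied.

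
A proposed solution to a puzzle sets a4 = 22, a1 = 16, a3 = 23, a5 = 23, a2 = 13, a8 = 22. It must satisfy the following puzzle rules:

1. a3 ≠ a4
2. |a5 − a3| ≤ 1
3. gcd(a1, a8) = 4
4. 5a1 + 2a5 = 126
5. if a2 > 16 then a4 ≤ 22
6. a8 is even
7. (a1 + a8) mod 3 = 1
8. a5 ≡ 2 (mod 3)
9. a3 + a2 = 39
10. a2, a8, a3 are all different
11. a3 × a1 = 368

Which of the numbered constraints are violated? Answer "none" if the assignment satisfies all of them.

The assignment fails constraints 3, 7, 9.

1. a3 = 23, a4 = 22; distinct — OK.
2. |23 − 23| = 0; 0 ≤ 1 — OK.
3. gcd(16, 22) = 2, not 4 — violated.
4. 5a1 + 2a5 = 5(16) + 2(23) = 126 — OK.
5. a2 = 13, not > 16; antecedent false, conditional vacuously true — OK.
6. a8 = 22 is even — OK.
7. a1 + a8 = 38; 38 mod 3 = 2, not 1 — violated.
8. 23 mod 3 = 2 — OK.
9. a3 + a2 = 23 + 13 = 36, not 39 — violated.
10. values 13, 22, 23 are pairwise distinct — OK.
11. a3 × a1 = 23 × 16 = 368 — OK.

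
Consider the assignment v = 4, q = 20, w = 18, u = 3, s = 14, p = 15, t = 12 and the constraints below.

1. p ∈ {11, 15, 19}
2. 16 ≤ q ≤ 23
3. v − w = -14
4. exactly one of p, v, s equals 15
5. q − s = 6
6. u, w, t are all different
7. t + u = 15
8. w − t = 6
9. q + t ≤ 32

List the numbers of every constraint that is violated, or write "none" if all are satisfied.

None — every constraint holds.

1. p = 15 is in {11, 15, 19}  ✔
2. q = 20 lies in [16, 23]  ✔
3. v − w = 4 − 18 = -14  ✔
4. p=15, v=4, s=14; 1 of them equals 15  ✔
5. q − s = 20 − 14 = 6  ✔
6. values 3, 18, 12 are pairwise distinct  ✔
7. t + u = 12 + 3 = 15  ✔
8. w − t = 18 − 12 = 6  ✔
9. q + t = 20 + 12 = 32; 32 ≤ 32  ✔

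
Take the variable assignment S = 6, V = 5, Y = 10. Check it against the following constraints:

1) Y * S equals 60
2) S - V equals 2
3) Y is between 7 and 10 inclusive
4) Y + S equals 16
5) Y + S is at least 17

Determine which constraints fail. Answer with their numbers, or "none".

1) Y * S = 10 * 6 = 60  true
2) S - V = 6 - 5 = 1, not 2  false
3) Y = 10 lies in [7, 10]  true
4) Y + S = 10 + 6 = 16  true
5) Y + S = 10 + 6 = 16; 16 < 17, bound 17 not met  false

The assignment fails constraints 2, 5.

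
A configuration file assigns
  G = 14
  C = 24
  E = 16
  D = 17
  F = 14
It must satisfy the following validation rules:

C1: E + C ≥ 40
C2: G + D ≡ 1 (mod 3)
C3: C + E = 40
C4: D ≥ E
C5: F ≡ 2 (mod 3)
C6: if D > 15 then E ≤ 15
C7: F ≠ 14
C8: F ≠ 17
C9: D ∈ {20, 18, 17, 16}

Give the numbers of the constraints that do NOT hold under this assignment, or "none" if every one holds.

No — constraints 6 and 7 are not satisfied.

C1: E + C = 16 + 24 = 40; 40 ≥ 40  holds
C2: G + D = 31; 31 mod 3 = 1  holds
C3: C + E = 24 + 16 = 40  holds
C4: D = 17, E = 16; 17 ≥ 16  holds
C5: 14 mod 3 = 2  holds
C6: D = 17 > 15, so we need E ≤ 15; but E = 16 > 15  fails
C7: F = 14, but 14 is required to differ  fails
C8: F = 14, and 14 ≠ 17  holds
C9: D = 17 is in {20, 18, 17, 16}  holds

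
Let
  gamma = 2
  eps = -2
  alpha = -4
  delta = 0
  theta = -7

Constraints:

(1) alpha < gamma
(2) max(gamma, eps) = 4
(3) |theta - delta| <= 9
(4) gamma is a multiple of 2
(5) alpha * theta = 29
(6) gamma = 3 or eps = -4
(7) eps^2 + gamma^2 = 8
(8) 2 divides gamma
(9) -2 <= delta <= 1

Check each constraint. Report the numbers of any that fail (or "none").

(1) alpha = -4, gamma = 2; -4 < 2 — holds.
(2) max(2, -2) = 2, not 4 — does not hold.
(3) |-7 - 0| = 7; 7 ≤ 9 — holds.
(4) 2 / 2 = 1, so 2 divides 2 — holds.
(5) alpha * theta = -4 * (-7) = 28, not 29 — does not hold.
(6) gamma = 2 ≠ 3 and eps = -2 ≠ -4; both disjuncts false — does not hold.
(7) eps^2 + gamma^2 = (-2)^2 + 2^2 = 4 + 4 = 8 — holds.
(8) 2 / 2 = 1, so 2 divides 2 — holds.
(9) delta = 0 lies in [-2, 1] — holds.

Violated: 2, 5, 6.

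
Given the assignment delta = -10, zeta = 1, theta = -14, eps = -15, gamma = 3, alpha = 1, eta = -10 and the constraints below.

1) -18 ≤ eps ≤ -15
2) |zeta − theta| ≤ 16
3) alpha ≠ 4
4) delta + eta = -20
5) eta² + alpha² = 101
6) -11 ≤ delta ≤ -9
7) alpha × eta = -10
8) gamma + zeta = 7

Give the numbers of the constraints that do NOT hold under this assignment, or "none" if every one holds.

1) eps = -15 lies in [-18, -15]  true
2) |1 − (-14)| = 15; 15 ≤ 16  true
3) alpha = 1, and 1 ≠ 4  true
4) delta + eta = -10 + (-10) = -20  true
5) eta² + alpha² = (-10)² + 1² = 100 + 1 = 101  true
6) delta = -10 lies in [-11, -9]  true
7) alpha × eta = 1 × (-10) = -10  true
8) gamma + zeta = 3 + 1 = 4, not 7  false

No — constraint 8 is not satisfied.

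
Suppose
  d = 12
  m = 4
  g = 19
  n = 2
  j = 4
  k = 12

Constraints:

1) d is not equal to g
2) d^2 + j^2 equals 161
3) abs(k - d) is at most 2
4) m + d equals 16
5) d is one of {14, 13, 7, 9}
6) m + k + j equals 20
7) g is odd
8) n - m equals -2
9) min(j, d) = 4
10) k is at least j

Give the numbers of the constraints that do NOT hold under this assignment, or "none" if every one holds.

1) d = 12, g = 19; distinct — OK.
2) d^2 + j^2 = 12^2 + 4^2 = 144 + 16 = 160, not 161 — violated.
3) abs(12 - 12) = 0; 0 ≤ 2 — OK.
4) m + d = 4 + 12 = 16 — OK.
5) d = 12 is not in {14, 13, 7, 9} — violated.
6) m + k + j = 4 + 12 + 4 = 20 — OK.
7) g = 19 is odd — OK.
8) n - m = 2 - 4 = -2 — OK.
9) min(4, 12) = 4 — OK.
10) k = 12, j = 4; 12 ≥ 4 — OK.

Violated: 2 and 5.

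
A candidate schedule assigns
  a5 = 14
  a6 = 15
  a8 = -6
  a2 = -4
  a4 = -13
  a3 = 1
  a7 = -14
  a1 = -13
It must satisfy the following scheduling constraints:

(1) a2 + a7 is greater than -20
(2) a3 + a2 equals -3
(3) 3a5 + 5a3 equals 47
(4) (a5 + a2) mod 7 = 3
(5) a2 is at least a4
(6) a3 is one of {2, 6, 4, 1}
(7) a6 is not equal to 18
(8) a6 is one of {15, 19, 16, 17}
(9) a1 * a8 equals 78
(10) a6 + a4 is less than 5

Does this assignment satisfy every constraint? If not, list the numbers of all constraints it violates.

(1) a2 + a7 = -4 + (-14) = -18; -18 > -20 — holds.
(2) a3 + a2 = 1 + (-4) = -3 — holds.
(3) 3a5 + 5a3 = 3(14) + 5(1) = 47 — holds.
(4) a5 + a2 = 10; 10 mod 7 = 3 — holds.
(5) a2 = -4, a4 = -13; -4 ≥ -13 — holds.
(6) a3 = 1 is in {2, 6, 4, 1} — holds.
(7) a6 = 15, and 15 ≠ 18 — holds.
(8) a6 = 15 is in {15, 19, 16, 17} — holds.
(9) a1 * a8 = -13 * (-6) = 78 — holds.
(10) a6 + a4 = 15 + (-13) = 2; 2 < 5 — holds.

No violations.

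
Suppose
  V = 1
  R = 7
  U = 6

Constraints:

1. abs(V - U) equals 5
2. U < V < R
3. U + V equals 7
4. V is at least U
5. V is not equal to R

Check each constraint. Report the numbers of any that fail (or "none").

No — constraints 2 and 4 are not satisfied.

1. abs(1 - 6) = 5 — satisfied.
2. values 6, 1, 7; U = 6 is not < V = 1 — violated.
3. U + V = 6 + 1 = 7 — satisfied.
4. V = 1, U = 6; 1 < 6 (want ≥) — violated.
5. V = 1, R = 7; distinct — satisfied.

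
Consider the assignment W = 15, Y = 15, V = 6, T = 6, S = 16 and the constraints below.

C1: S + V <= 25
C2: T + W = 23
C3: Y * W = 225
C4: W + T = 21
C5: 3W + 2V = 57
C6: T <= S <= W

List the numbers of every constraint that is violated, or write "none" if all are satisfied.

Violated: 2 and 6.

C1: S + V = 16 + 6 = 22; 22 ≤ 25 — holds.
C2: T + W = 6 + 15 = 21, not 23 — fails.
C3: Y * W = 15 * 15 = 225 — holds.
C4: W + T = 15 + 6 = 21 — holds.
C5: 3W + 2V = 3(15) + 2(6) = 57 — holds.
C6: values 6, 16, 15; S = 16 is not <= W = 15 — fails.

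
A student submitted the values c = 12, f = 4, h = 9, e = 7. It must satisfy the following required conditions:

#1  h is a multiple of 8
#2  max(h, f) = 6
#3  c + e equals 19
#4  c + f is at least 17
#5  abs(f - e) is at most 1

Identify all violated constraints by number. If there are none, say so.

Constraints 1, 2, 4, and 5 are violated.

#1 9 = 8*1 + 1, so 8 does not divide 9 — does not hold.
#2 max(9, 4) = 9, not 6 — does not hold.
#3 c + e = 12 + 7 = 19 — holds.
#4 c + f = 12 + 4 = 16; 16 < 17, bound 17 not met — does not hold.
#5 abs(4 - 7) = 3; 3 > 1, exceeds bound 1 — does not hold.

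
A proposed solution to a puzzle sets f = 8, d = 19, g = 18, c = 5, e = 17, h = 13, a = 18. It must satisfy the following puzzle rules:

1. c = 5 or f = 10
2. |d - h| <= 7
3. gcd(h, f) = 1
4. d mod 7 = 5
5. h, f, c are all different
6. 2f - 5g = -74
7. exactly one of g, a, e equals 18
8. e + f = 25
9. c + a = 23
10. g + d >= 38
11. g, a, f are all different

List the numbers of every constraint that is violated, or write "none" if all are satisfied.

Violated: 7, 10, and 11.

1. c = 5 = 5 (first disjunct)  true
2. |19 - 13| = 6; 6 ≤ 7  true
3. gcd(13, 8) = 1  true
4. 19 mod 7 = 5  true
5. values 13, 8, 5 are pairwise distinct  true
6. 2f - 5g = 2(8) - 5(18) = -74  true
7. g=18, a=18, e=17; 2 of them equal 18, not exactly one  false
8. e + f = 17 + 8 = 25  true
9. c + a = 5 + 18 = 23  true
10. g + d = 18 + 19 = 37; 37 < 38, bound 38 not met  false
11. g = a = 18, not all different  false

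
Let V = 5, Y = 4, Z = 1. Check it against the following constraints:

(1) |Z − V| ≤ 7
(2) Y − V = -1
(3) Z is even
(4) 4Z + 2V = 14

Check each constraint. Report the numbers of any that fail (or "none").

The assignment fails constraint 3.

(1) |1 − 5| = 4; 4 ≤ 7 — OK.
(2) Y − V = 4 − 5 = -1 — OK.
(3) Z = 1 is odd — violated.
(4) 4Z + 2V = 4(1) + 2(5) = 14 — OK.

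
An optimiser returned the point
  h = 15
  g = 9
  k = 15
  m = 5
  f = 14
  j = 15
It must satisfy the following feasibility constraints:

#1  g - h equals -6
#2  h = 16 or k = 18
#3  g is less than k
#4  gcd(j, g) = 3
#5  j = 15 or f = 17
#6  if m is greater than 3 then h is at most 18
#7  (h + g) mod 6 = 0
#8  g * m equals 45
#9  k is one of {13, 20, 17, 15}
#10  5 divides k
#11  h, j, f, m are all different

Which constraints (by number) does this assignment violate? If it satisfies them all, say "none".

Constraints 2 and 11 do not hold.

#1 g - h = 9 - 15 = -6  holds
#2 h = 15 ≠ 16 and k = 15 ≠ 18; both disjuncts false  fails
#3 g = 9, k = 15; 9 < 15  holds
#4 gcd(15, 9) = 3  holds
#5 j = 15 = 15 (first disjunct)  holds
#6 m = 5 > 3, so we need h ≤ 18; h = 15 ≤ 18  holds
#7 h + g = 24; 24 mod 6 = 0  holds
#8 g * m = 9 * 5 = 45  holds
#9 k = 15 is in {13, 20, 17, 15}  holds
#10 15 / 5 = 3, so 5 divides 15  holds
#11 h = j = 15, not all different  fails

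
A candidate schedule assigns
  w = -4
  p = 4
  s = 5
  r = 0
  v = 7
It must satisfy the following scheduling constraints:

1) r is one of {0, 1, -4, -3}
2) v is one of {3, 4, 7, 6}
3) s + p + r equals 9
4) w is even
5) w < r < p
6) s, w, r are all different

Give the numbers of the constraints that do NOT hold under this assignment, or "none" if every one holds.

Yes — all constraints hold.

1) r = 0 is in {0, 1, -4, -3}  OK
2) v = 7 is in {3, 4, 7, 6}  OK
3) s + p + r = 5 + 4 + 0 = 9  OK
4) w = -4 is even  OK
5) values -4 < 0 < 4  OK
6) values 5, -4, 0 are pairwise distinct  OK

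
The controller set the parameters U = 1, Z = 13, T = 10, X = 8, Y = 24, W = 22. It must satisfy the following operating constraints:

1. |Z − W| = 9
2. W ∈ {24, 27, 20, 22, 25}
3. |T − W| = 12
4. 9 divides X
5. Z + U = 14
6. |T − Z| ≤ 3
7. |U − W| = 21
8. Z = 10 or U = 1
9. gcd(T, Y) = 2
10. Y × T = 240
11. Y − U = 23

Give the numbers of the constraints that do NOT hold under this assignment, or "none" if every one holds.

1. |13 − 22| = 9 — OK.
2. W = 22 is in {24, 27, 20, 22, 25} — OK.
3. |10 − 22| = 12 — OK.
4. 8 = 9×0 + 8, so 9 does not divide 8 — violated.
5. Z + U = 13 + 1 = 14 — OK.
6. |10 − 13| = 3; 3 ≤ 3 — OK.
7. |1 − 22| = 21 — OK.
8. Z = 13 ≠ 10, but U = 1 = 1 (second disjunct) — OK.
9. gcd(10, 24) = 2 — OK.
10. Y × T = 24 × 10 = 240 — OK.
11. Y − U = 24 − 1 = 23 — OK.

Violated: 4.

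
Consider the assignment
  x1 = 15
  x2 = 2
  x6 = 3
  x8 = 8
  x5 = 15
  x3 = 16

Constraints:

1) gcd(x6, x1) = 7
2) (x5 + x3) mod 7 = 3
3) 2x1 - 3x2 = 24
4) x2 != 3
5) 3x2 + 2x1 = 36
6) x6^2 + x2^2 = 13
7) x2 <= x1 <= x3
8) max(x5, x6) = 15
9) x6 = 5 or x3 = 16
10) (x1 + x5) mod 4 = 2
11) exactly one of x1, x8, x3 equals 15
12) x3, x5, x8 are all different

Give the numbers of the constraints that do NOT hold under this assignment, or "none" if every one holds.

Violated: 1.

1) gcd(3, 15) = 3, not 7 — violated.
2) x5 + x3 = 31; 31 mod 7 = 3 — satisfied.
3) 2x1 - 3x2 = 2(15) - 3(2) = 24 — satisfied.
4) x2 = 2, and 2 ≠ 3 — satisfied.
5) 3x2 + 2x1 = 3(2) + 2(15) = 36 — satisfied.
6) x6^2 + x2^2 = 3^2 + 2^2 = 9 + 4 = 13 — satisfied.
7) values 2 <= 15 <= 16 — satisfied.
8) max(15, 3) = 15 — satisfied.
9) x6 = 3 ≠ 5, but x3 = 16 = 16 (second disjunct) — satisfied.
10) x1 + x5 = 30; 30 mod 4 = 2 — satisfied.
11) x1=15, x8=8, x3=16; 1 of them equals 15 — satisfied.
12) values 16, 15, 8 are pairwise distinct — satisfied.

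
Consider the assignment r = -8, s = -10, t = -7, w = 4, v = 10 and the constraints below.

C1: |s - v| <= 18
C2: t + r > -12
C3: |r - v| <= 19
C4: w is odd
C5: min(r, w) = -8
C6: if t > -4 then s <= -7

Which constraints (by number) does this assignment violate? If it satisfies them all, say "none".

C1: |-10 - 10| = 20; 20 > 18, exceeds bound 18 — violated.
C2: t + r = -7 + (-8) = -15; -15 ≤ -12, bound -12 not met — violated.
C3: |-8 - 10| = 18; 18 ≤ 19 — satisfied.
C4: w = 4 is even — violated.
C5: min(-8, 4) = -8 — satisfied.
C6: t = -7, not > -4; antecedent false, conditional vacuously true — satisfied.

Constraints 1, 2, and 4 are violated.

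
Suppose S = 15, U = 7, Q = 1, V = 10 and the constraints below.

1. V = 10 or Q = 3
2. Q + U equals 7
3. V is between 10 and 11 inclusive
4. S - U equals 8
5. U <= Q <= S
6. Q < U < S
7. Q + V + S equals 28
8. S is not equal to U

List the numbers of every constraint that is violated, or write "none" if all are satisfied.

1. V = 10 = 10 (first disjunct)  holds
2. Q + U = 1 + 7 = 8, not 7  fails
3. V = 10 lies in [10, 11]  holds
4. S - U = 15 - 7 = 8  holds
5. values 7, 1, 15; U = 7 is not <= Q = 1  fails
6. values 1 < 7 < 15  holds
7. Q + V + S = 1 + 10 + 15 = 26, not 28  fails
8. S = 15, U = 7; distinct  holds

Constraints 2, 5, 7 do not hold.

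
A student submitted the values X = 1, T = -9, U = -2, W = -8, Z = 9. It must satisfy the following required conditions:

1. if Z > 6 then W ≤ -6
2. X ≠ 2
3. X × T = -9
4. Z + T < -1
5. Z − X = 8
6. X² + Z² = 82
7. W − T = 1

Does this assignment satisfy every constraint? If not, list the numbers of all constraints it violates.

1. Z = 9 > 6, so we need W ≤ -6; W = -8 ≤ -6  ✔
2. X = 1, and 1 ≠ 2  ✔
3. X × T = 1 × (-9) = -9  ✔
4. Z + T = 9 + (-9) = 0; 0 ≥ -1, bound -1 not met  ✘
5. Z − X = 9 − 1 = 8  ✔
6. X² + Z² = 1² + 9² = 1 + 81 = 82  ✔
7. W − T = -8 − (-9) = 1  ✔

Constraint 4 is violated.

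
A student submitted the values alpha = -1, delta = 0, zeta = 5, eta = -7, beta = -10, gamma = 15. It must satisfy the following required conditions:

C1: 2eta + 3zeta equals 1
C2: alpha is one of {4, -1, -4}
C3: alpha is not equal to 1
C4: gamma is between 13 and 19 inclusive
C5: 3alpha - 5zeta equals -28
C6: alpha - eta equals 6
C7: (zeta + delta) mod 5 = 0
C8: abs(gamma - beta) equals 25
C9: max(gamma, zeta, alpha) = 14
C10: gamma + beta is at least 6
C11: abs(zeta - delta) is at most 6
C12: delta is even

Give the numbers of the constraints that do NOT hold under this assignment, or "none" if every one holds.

The assignment fails constraints 9 and 10.

C1: 2eta + 3zeta = 2(-7) + 3(5) = 1  true
C2: alpha = -1 is in {4, -1, -4}  true
C3: alpha = -1, and -1 ≠ 1  true
C4: gamma = 15 lies in [13, 19]  true
C5: 3alpha - 5zeta = 3(-1) - 5(5) = -28  true
C6: alpha - eta = -1 - (-7) = 6  true
C7: zeta + delta = 5; 5 mod 5 = 0  true
C8: abs(15 - (-10)) = 25  true
C9: max(15, 5, -1) = 15, not 14  false
C10: gamma + beta = 15 + (-10) = 5; 5 < 6, bound 6 not met  false
C11: abs(5 - 0) = 5; 5 ≤ 6  true
C12: delta = 0 is even  true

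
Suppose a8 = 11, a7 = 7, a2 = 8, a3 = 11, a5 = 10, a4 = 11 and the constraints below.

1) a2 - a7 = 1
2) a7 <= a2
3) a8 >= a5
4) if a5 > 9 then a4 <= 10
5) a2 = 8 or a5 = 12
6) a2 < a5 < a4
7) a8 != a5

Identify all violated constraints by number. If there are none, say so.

1) a2 - a7 = 8 - 7 = 1  ✔
2) a7 = 7, a2 = 8; 7 ≤ 8  ✔
3) a8 = 11, a5 = 10; 11 ≥ 10  ✔
4) a5 = 10 > 9, so we need a4 ≤ 10; but a4 = 11 > 10  ✘
5) a2 = 8 = 8 (first disjunct)  ✔
6) values 8 < 10 < 11  ✔
7) a8 = 11, a5 = 10; distinct  ✔

The assignment fails constraint 4.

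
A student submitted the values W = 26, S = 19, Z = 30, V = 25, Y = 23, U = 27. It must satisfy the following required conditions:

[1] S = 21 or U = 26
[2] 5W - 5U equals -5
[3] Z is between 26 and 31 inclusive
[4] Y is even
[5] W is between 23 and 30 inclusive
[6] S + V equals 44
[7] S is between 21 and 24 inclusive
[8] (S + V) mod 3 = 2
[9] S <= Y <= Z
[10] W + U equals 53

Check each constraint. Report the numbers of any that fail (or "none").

[1] S = 19 ≠ 21 and U = 27 ≠ 26; both disjuncts false — fails.
[2] 5W - 5U = 5(26) - 5(27) = -5 — holds.
[3] Z = 30 lies in [26, 31] — holds.
[4] Y = 23 is odd — fails.
[5] W = 26 lies in [23, 30] — holds.
[6] S + V = 19 + 25 = 44 — holds.
[7] S = 19 is outside [21, 24] — fails.
[8] S + V = 44; 44 mod 3 = 2 — holds.
[9] values 19 <= 23 <= 30 — holds.
[10] W + U = 26 + 27 = 53 — holds.

Constraints 1, 4, and 7 do not hold.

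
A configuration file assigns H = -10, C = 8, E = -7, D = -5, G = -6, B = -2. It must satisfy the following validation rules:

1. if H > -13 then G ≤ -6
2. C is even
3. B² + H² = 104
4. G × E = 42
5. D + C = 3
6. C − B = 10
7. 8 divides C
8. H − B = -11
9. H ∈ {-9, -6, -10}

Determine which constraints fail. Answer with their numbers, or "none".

Violated: 8.

1. H = -10 > -13, so we need G ≤ -6; G = -6 ≤ -6 — satisfied.
2. C = 8 is even — satisfied.
3. B² + H² = (-2)² + (-10)² = 4 + 100 = 104 — satisfied.
4. G × E = -6 × (-7) = 42 — satisfied.
5. D + C = -5 + 8 = 3 — satisfied.
6. C − B = 8 − (-2) = 10 — satisfied.
7. 8 / 8 = 1, so 8 divides 8 — satisfied.
8. H − B = -10 − (-2) = -8, not -11 — violated.
9. H = -10 is in {-9, -6, -10} — satisfied.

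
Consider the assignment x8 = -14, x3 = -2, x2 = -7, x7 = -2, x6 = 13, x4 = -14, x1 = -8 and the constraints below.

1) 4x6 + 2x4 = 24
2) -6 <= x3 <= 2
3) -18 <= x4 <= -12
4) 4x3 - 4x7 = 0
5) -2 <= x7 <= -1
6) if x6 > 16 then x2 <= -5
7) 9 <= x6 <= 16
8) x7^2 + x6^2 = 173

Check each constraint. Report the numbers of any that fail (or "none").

1) 4x6 + 2x4 = 4(13) + 2(-14) = 24 — holds.
2) x3 = -2 lies in [-6, 2] — holds.
3) x4 = -14 lies in [-18, -12] — holds.
4) 4x3 - 4x7 = 4(-2) - 4(-2) = 0 — holds.
5) x7 = -2 lies in [-2, -1] — holds.
6) x6 = 13, not > 16; antecedent false, conditional vacuously true — holds.
7) x6 = 13 lies in [9, 16] — holds.
8) x7^2 + x6^2 = (-2)^2 + 13^2 = 4 + 169 = 173 — holds.

The assignment satisfies every constraint.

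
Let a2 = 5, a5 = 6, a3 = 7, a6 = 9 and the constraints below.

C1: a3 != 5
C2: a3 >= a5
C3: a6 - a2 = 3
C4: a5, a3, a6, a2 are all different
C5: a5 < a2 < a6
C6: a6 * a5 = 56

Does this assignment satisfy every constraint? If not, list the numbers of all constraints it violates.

No — constraints 3, 5, 6 are not satisfied.

C1: a3 = 7, and 7 ≠ 5 — satisfied.
C2: a3 = 7, a5 = 6; 7 ≥ 6 — satisfied.
C3: a6 - a2 = 9 - 5 = 4, not 3 — violated.
C4: values 6, 7, 9, 5 are pairwise distinct — satisfied.
C5: values 6, 5, 9; a5 = 6 is not < a2 = 5 — violated.
C6: a6 * a5 = 9 * 6 = 54, not 56 — violated.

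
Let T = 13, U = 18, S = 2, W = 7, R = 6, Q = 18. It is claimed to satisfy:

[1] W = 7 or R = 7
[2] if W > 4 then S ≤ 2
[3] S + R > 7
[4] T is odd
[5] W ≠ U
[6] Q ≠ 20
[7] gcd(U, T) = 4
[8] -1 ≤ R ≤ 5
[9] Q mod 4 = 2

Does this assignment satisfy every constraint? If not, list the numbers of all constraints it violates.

[1] W = 7 = 7 (first disjunct)  OK
[2] W = 7 > 4, so we need S ≤ 2; S = 2 ≤ 2  OK
[3] S + R = 2 + 6 = 8; 8 > 7  OK
[4] T = 13 is odd  OK
[5] W = 7, U = 18; distinct  OK
[6] Q = 18, and 18 ≠ 20  OK
[7] gcd(18, 13) = 1, not 4  FAIL
[8] R = 6 is outside [-1, 5]  FAIL
[9] 18 mod 4 = 2  OK

No — constraints 7 and 8 are not satisfied.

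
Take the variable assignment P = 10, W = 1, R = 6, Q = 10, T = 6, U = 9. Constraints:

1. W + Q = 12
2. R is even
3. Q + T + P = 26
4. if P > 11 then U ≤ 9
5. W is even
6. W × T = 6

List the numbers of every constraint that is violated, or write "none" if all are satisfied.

Violated: 1 and 5.

1. W + Q = 1 + 10 = 11, not 12 — violated.
2. R = 6 is even — OK.
3. Q + T + P = 10 + 6 + 10 = 26 — OK.
4. P = 10, not > 11; antecedent false, conditional vacuously true — OK.
5. W = 1 is odd — violated.
6. W × T = 1 × 6 = 6 — OK.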